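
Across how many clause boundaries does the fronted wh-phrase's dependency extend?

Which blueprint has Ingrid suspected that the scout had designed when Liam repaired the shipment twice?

"which blueprint" is extracted from the object of "designed".
Boundaries crossed, outermost first: [that] — 1 in total.

1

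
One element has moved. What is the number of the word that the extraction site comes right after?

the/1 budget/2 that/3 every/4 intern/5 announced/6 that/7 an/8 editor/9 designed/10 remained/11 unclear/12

10

The displaced element is "the budget" (word 2).
It is linked across 1 clause boundary (that).
It functions as the direct object of "designed", so the gap sits immediately after word 10 ("designed").
Base order: Every intern announced that an editor designed the budget.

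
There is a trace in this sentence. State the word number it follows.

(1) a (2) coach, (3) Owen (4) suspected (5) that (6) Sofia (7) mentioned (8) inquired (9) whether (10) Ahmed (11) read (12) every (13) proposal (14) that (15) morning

7

The displaced element is "a coach" (word 2).
It is linked across 2 clause boundaries (that → Ø).
It functions as the subject of "inquired", so the gap sits immediately after word 7 ("mentioned").
Base order: Owen suspected that Sofia mentioned that a coach inquired whether Ahmed read every proposal that morning.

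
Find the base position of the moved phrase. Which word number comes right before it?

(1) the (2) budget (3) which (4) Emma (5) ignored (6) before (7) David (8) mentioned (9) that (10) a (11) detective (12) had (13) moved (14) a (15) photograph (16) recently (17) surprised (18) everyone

5

The displaced element is "the budget" (word 2).
It functions as the direct object of "ignored", so the gap sits immediately after word 5 ("ignored").
Base order: Emma ignored the budget before David mentioned that a detective had moved a photograph recently.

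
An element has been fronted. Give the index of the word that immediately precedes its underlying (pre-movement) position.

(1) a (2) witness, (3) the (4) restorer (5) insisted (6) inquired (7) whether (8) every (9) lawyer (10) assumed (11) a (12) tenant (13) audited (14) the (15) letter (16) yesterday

5

The displaced element is "a witness" (word 2).
It is linked across 1 clause boundary (Ø).
It functions as the subject of "inquired", so the gap sits immediately after word 5 ("insisted").
Base order: The restorer insisted that a witness inquired whether every lawyer assumed a tenant audited the letter yesterday.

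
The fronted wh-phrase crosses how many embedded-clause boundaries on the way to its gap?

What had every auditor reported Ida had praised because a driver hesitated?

"what" is extracted from the object of "praised".
Boundaries crossed, outermost first: [Ø] — 1 in total.

1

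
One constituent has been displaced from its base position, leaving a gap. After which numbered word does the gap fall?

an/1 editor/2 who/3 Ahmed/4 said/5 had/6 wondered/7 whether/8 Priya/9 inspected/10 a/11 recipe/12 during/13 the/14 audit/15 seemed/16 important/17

5

The displaced element is "an editor" (word 2).
It is linked across 1 clause boundary (Ø).
It functions as the subject of "wondered", so the gap sits immediately after word 5 ("said").
Base order: Ahmed said that an editor had wondered whether Priya inspected a recipe during the audit.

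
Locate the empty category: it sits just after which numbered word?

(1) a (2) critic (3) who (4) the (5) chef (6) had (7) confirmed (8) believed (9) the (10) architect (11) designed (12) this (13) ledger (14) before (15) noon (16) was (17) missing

The displaced element is "a critic" (word 2).
It is linked across 1 clause boundary (Ø).
It functions as the subject of "believed", so the gap sits immediately after word 7 ("confirmed").
Base order: The chef had confirmed that a critic believed the architect designed this ledger before noon.

7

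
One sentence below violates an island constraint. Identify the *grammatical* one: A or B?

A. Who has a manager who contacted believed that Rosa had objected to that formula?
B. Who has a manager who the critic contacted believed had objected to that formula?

B

In A, the wh-phrase is extracted from inside a complex-NP island (relative clause) (introduced by "who"), which blocks movement.
In B, the extraction path crosses only that-complement boundaries, which are transparent.
So B is grammatical.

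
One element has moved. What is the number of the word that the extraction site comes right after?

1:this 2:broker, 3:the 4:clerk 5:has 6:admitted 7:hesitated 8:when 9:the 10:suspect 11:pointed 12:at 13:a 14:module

6

The displaced element is "this broker" (word 2).
It is linked across 1 clause boundary (Ø).
It functions as the subject of "hesitated", so the gap sits immediately after word 6 ("admitted").
Base order: The clerk has admitted that this broker hesitated when the suspect pointed at a module.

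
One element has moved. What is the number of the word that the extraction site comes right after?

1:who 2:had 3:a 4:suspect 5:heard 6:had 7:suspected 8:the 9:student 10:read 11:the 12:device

5

The displaced element is "who" (word 1).
It is linked across 1 clause boundary (Ø).
It functions as the subject of "suspected", so the gap sits immediately after word 5 ("heard").
Base order: A suspect had heard that who had suspected the student read the device.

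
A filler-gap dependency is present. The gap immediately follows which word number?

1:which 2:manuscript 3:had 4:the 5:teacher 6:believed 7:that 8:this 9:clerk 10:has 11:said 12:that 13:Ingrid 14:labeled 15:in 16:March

14

The displaced element is "which manuscript" (word 2).
It is linked across 2 clause boundaries (that → that).
It functions as the direct object of "labeled", so the gap sits immediately after word 14 ("labeled").
Base order: The teacher had believed that this clerk has said that Ingrid labeled which manuscript in March.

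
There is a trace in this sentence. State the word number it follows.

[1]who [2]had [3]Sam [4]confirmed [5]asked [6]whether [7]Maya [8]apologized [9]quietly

4

The displaced element is "who" (word 1).
It is linked across 1 clause boundary (Ø).
It functions as the subject of "asked", so the gap sits immediately after word 4 ("confirmed").
Base order: Sam had confirmed that who asked whether Maya apologized quietly.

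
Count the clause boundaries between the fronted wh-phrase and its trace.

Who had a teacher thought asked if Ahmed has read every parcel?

"who" is extracted from the subject of "asked".
Boundaries crossed, outermost first: [Ø] — 1 in total.

1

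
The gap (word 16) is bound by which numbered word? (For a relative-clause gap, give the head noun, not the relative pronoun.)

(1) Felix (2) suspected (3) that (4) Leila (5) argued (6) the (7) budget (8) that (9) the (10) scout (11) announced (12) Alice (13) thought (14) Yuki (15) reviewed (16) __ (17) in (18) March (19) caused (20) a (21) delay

7

The gap at 16 is the object of "reviewed", inside a relative clause.
The relative pronoun is "that" (word 8); it is bound by the head noun immediately before it.
Its filler is the head noun "budget", at word 7.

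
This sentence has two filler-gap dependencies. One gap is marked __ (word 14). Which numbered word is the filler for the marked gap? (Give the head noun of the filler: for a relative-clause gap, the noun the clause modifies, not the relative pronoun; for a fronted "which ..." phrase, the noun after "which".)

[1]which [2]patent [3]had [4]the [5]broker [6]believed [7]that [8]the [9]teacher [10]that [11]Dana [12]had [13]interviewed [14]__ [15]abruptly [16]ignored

9

The marked gap is inside the relative clause, the direct object of "interviewed".
Its filler is the head noun "teacher" (via "that"), at word 9.
(The other dependency links word 2 to a gap after word 16.)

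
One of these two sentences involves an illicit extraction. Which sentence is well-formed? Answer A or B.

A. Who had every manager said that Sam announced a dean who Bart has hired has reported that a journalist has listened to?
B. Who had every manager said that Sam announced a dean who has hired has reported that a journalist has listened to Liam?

In B, the wh-phrase is extracted from inside a complex-NP island (relative clause) (introduced by "who"), which blocks movement.
In A, the extraction path crosses only that-complement boundaries, which are transparent.
So A is grammatical.

A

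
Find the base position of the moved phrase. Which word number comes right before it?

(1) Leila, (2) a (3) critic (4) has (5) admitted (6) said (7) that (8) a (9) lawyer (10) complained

5

The displaced element is "Leila" (word 1).
It is linked across 1 clause boundary (Ø).
It functions as the subject of "said", so the gap sits immediately after word 5 ("admitted").
Base order: A critic has admitted Leila said that a lawyer complained.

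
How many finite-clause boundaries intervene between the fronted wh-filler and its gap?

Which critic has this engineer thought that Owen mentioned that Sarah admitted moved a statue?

"which critic" is extracted from the subject of "moved".
Boundaries crossed, outermost first: [that], [that], [Ø] — 3 in total.

3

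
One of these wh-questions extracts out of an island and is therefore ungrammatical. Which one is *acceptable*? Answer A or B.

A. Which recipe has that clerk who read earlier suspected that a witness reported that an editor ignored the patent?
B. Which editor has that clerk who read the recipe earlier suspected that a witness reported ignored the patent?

In A, the wh-phrase is extracted from inside a complex-NP island (relative clause) (introduced by "who"), which blocks movement.
In B, the extraction path crosses only that-complement boundaries, which are transparent.
So B is grammatical.

B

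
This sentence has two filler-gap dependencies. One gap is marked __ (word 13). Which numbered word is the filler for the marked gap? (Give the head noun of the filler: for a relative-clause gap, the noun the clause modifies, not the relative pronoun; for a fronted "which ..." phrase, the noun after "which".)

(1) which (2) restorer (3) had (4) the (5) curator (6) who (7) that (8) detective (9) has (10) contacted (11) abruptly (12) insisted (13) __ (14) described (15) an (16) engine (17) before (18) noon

2

The marked gap is the subject of "described".
Its filler is the fronted wh-phrase "which restorer", at word 2.
(The other dependency links word 5 to a gap after word 10.)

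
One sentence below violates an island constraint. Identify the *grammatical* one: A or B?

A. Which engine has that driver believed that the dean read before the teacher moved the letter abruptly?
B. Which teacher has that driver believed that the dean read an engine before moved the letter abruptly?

In B, the wh-phrase is extracted from inside an adjunct island (introduced by "before"), which blocks movement.
In A, the extraction path crosses only that-complement boundaries, which are transparent.
So A is grammatical.

A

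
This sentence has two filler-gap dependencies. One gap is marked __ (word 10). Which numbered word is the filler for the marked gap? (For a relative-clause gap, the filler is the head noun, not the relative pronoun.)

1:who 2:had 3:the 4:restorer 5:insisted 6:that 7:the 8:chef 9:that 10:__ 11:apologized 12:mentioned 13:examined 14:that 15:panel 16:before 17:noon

The marked gap is inside the relative clause, the subject of "apologized".
Its filler is the head noun "chef" (via "that"), at word 8.
(The other dependency links word 1 to a gap after word 12.)

8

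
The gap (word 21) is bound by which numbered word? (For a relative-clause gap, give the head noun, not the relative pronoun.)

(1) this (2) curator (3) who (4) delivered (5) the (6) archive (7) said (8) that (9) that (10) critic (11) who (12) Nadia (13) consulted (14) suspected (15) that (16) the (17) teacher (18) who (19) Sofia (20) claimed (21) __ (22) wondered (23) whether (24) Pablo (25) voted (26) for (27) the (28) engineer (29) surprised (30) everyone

17

The gap at 21 is the subject of "wondered", inside a relative clause.
The relative pronoun is "who" (word 18); it is bound by the head noun immediately before it.
Its filler is the head noun "teacher", at word 17.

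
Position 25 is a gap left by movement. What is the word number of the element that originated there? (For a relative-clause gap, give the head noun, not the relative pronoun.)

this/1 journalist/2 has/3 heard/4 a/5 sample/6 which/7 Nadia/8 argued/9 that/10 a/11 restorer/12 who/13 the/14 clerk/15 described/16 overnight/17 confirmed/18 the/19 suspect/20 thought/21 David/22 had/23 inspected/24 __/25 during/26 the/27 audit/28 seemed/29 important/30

The gap at 25 is the object of "inspected", inside a relative clause.
The relative pronoun is "which" (word 7); it is bound by the head noun immediately before it.
Its filler is the head noun "sample", at word 6.

6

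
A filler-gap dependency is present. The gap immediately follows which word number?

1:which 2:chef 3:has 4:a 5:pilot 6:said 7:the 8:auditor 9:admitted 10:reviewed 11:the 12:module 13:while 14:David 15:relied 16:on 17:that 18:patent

9

The displaced element is "which chef" (word 2).
It is linked across 2 clause boundaries (Ø → Ø).
It functions as the subject of "reviewed", so the gap sits immediately after word 9 ("admitted").
Base order: A pilot has said the auditor admitted which chef reviewed the module while David relied on that patent.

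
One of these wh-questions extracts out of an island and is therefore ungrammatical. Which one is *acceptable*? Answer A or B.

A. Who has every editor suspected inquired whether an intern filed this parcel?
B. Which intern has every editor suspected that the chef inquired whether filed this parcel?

In B, the wh-phrase is extracted from inside a wh-island (introduced by "whether"), which blocks movement.
In A, the extraction path crosses only that-complement boundaries, which are transparent.
So A is grammatical.

A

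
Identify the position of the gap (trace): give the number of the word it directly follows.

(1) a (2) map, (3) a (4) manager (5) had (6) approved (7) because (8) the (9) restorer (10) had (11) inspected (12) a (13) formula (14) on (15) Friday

The displaced element is "a map" (word 2).
It functions as the direct object of "approved", so the gap sits immediately after word 6 ("approved").
Base order: A manager had approved a map because the restorer had inspected a formula on Friday.

6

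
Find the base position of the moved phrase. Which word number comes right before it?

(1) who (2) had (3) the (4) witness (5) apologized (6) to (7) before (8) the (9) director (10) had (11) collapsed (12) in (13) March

6

The displaced element is "who" (word 1).
It functions as the object of the preposition "to" of "apologized", so the gap sits immediately after word 6 ("to").
Base order: The witness had apologized to who before the director had collapsed in March.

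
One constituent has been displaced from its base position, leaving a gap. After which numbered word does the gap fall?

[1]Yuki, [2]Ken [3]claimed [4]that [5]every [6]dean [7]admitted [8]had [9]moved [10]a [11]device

The displaced element is "Yuki" (word 1).
It is linked across 2 clause boundaries (that → Ø).
It functions as the subject of "moved", so the gap sits immediately after word 7 ("admitted").
Base order: Ken claimed that every dean admitted that Yuki had moved a device.

7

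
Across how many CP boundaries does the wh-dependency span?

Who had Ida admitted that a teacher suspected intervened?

"who" is extracted from the subject of "intervened".
Boundaries crossed, outermost first: [that], [Ø] — 2 in total.

2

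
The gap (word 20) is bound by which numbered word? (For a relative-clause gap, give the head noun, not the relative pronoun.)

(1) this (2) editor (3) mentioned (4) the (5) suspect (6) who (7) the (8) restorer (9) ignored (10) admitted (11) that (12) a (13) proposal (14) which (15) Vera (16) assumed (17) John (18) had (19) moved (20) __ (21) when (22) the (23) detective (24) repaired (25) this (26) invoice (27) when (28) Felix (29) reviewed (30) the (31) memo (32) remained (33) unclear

13

The gap at 20 is the object of "moved", inside a relative clause.
The relative pronoun is "which" (word 14); it is bound by the head noun immediately before it.
Its filler is the head noun "proposal", at word 13.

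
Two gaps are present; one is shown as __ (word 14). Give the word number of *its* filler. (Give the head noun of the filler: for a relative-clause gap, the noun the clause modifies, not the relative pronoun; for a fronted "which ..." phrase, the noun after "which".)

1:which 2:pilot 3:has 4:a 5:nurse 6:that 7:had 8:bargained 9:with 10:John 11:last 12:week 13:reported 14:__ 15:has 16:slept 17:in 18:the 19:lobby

The marked gap is the subject of "slept".
Its filler is the fronted wh-phrase "which pilot", at word 2.
(The other dependency links word 5 to a gap after word 6.)

2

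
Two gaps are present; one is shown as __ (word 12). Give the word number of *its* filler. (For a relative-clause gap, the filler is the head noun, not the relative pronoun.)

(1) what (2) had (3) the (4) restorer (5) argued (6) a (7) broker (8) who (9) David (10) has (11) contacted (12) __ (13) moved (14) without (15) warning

7

The marked gap is inside the relative clause, the direct object of "contacted".
Its filler is the head noun "broker" (via "who"), at word 7.
(The other dependency links word 1 to a gap after word 13.)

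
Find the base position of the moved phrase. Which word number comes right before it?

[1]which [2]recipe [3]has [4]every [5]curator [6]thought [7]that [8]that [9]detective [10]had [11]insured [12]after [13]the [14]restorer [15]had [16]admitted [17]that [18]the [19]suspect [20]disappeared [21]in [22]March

11

The displaced element is "which recipe" (word 2).
It is linked across 1 clause boundary (that).
It functions as the direct object of "insured", so the gap sits immediately after word 11 ("insured").
Base order: Every curator has thought that that detective had insured which recipe after the restorer had admitted that the suspect disappeared in March.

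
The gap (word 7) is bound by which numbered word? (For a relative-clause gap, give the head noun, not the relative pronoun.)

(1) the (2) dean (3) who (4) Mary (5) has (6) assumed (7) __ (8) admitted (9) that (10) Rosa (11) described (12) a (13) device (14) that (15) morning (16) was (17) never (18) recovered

2

The gap at 7 is the subject of "admitted", inside a relative clause.
The relative pronoun is "who" (word 3); it is bound by the head noun immediately before it.
Its filler is the head noun "dean", at word 2.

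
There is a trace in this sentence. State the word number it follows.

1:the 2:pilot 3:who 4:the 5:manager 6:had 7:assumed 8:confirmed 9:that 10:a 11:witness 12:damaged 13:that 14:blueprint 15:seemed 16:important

7

The displaced element is "the pilot" (word 2).
It is linked across 1 clause boundary (Ø).
It functions as the subject of "confirmed", so the gap sits immediately after word 7 ("assumed").
Base order: The manager had assumed the pilot confirmed that a witness damaged that blueprint.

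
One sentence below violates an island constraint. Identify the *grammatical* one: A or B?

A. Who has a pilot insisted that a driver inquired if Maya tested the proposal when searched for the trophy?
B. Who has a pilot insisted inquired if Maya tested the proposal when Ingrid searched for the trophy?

B

In A, the wh-phrase is extracted from inside a wh-island (introduced by "if"), which blocks movement.
In B, the extraction path crosses only that-complement boundaries, which are transparent.
So B is grammatical.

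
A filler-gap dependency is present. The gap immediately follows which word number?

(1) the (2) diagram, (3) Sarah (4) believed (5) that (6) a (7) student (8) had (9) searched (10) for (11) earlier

10

The displaced element is "the diagram" (word 2).
It is linked across 1 clause boundary (that).
It functions as the object of the preposition "for" of "searched", so the gap sits immediately after word 10 ("for").
Base order: Sarah believed that a student had searched for the diagram earlier.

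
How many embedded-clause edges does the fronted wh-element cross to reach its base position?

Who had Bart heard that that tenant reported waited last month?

"who" is extracted from the subject of "waited".
Boundaries crossed, outermost first: [that], [Ø] — 2 in total.

2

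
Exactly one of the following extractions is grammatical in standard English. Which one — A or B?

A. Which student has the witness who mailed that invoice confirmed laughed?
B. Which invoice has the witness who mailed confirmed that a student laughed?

A

In B, the wh-phrase is extracted from inside a complex-NP island (relative clause) (introduced by "who"), which blocks movement.
In A, the extraction path crosses only that-complement boundaries, which are transparent.
So A is grammatical.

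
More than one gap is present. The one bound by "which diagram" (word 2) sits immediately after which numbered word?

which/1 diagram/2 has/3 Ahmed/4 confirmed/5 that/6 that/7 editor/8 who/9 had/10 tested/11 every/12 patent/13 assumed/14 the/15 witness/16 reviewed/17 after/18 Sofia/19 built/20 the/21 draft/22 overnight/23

17

The displaced element is "which diagram" (word 2).
It is linked across 2 clause boundaries (that → Ø).
It functions as the direct object of "reviewed", so the gap sits immediately after word 17 ("reviewed").
Base order: Ahmed has confirmed that that editor who had tested every patent assumed the witness reviewed which diagram after Sofia built the draft overnight.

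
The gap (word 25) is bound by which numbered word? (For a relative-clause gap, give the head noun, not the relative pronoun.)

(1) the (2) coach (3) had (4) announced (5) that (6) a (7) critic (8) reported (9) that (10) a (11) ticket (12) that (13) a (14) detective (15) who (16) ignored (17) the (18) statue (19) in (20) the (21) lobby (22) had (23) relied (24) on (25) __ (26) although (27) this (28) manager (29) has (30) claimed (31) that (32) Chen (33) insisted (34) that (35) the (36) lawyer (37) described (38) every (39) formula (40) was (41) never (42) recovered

11

The gap at 25 is the prepositional object of "relied", inside a relative clause.
The relative pronoun is "that" (word 12); it is bound by the head noun immediately before it.
Its filler is the head noun "ticket", at word 11.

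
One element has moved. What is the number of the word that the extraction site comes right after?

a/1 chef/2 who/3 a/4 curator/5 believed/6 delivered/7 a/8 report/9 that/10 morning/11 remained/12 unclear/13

6

The displaced element is "a chef" (word 2).
It is linked across 1 clause boundary (Ø).
It functions as the subject of "delivered", so the gap sits immediately after word 6 ("believed").
Base order: A curator believed that a chef delivered a report that morning.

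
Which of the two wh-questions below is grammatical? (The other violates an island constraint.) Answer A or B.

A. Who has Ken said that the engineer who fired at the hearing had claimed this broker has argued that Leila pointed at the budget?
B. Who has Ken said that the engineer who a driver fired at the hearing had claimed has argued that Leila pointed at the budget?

In A, the wh-phrase is extracted from inside a complex-NP island (relative clause) (introduced by "who"), which blocks movement.
In B, the extraction path crosses only that-complement boundaries, which are transparent.
So B is grammatical.

B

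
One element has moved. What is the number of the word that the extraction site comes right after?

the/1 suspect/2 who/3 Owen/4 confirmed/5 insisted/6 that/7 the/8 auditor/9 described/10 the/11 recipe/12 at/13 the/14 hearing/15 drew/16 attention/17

5

The displaced element is "the suspect" (word 2).
It is linked across 1 clause boundary (Ø).
It functions as the subject of "insisted", so the gap sits immediately after word 5 ("confirmed").
Base order: Owen confirmed the suspect insisted that the auditor described the recipe at the hearing.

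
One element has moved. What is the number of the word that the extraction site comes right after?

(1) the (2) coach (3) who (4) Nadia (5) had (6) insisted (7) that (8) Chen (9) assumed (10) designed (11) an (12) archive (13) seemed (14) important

9

The displaced element is "the coach" (word 2).
It is linked across 2 clause boundaries (that → Ø).
It functions as the subject of "designed", so the gap sits immediately after word 9 ("assumed").
Base order: Nadia had insisted that Chen assumed that the coach designed an archive.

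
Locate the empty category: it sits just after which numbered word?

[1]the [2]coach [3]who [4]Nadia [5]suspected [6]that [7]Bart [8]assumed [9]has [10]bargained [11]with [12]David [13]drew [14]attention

The displaced element is "the coach" (word 2).
It is linked across 2 clause boundaries (that → Ø).
It functions as the subject of "bargained", so the gap sits immediately after word 8 ("assumed").
Base order: Nadia suspected that Bart assumed that the coach has bargained with David.

8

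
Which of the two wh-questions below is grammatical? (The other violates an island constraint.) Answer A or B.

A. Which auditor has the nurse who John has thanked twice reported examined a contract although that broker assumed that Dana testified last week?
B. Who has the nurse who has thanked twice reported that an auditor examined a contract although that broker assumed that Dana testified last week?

In B, the wh-phrase is extracted from inside a complex-NP island (relative clause) (introduced by "who"), which blocks movement.
In A, the extraction path crosses only that-complement boundaries, which are transparent.
So A is grammatical.

A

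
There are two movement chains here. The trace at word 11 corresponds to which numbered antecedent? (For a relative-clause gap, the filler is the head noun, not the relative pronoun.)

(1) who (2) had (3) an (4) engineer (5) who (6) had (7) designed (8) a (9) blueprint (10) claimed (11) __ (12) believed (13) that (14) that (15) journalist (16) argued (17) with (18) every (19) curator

The marked gap is the subject of "believed".
Its filler is the fronted wh-phrase "who", at word 1.
(The other dependency links word 4 to a gap after word 5.)

1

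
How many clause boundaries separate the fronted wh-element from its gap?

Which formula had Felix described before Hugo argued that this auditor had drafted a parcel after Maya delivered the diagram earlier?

"which formula" originates inside the matrix clause — no clause boundary is crossed.

0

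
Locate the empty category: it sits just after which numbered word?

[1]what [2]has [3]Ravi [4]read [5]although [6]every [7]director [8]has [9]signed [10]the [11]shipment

4

The displaced element is "what" (word 1).
It functions as the direct object of "read", so the gap sits immediately after word 4 ("read").
Base order: Ravi has read what although every director has signed the shipment.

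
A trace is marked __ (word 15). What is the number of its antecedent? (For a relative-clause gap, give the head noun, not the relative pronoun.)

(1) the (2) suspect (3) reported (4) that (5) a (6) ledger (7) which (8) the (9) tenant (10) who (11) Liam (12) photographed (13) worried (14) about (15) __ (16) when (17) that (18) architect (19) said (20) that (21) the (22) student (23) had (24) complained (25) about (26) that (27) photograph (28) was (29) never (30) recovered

6

The gap at 15 is the prepositional object of "worried", inside a relative clause.
The relative pronoun is "which" (word 7); it is bound by the head noun immediately before it.
Its filler is the head noun "ledger", at word 6.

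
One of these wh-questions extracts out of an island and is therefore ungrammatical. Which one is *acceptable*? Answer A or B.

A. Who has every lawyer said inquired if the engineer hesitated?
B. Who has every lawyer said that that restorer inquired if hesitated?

In B, the wh-phrase is extracted from inside a wh-island (introduced by "if"), which blocks movement.
In A, the extraction path crosses only that-complement boundaries, which are transparent.
So A is grammatical.

A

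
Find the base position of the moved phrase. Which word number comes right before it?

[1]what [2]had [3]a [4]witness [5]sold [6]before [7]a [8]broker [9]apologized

5

The displaced element is "what" (word 1).
It functions as the direct object of "sold", so the gap sits immediately after word 5 ("sold").
Base order: A witness had sold what before a broker apologized.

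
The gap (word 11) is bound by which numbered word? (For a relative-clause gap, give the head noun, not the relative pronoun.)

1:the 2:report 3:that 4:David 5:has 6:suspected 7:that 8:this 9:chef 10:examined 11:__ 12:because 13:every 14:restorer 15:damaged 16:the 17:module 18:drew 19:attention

The gap at 11 is the object of "examined", inside a relative clause.
The relative pronoun is "that" (word 3); it is bound by the head noun immediately before it.
Its filler is the head noun "report", at word 2.

2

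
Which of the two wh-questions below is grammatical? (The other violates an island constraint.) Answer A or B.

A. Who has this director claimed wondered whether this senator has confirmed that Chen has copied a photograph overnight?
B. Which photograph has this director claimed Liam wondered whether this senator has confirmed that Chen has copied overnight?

A

In B, the wh-phrase is extracted from inside a wh-island (introduced by "whether"), which blocks movement.
In A, the extraction path crosses only that-complement boundaries, which are transparent.
So A is grammatical.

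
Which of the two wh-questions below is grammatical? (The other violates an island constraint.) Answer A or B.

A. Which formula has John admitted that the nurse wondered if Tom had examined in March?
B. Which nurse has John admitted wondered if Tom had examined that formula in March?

B

In A, the wh-phrase is extracted from inside a wh-island (introduced by "if"), which blocks movement.
In B, the extraction path crosses only that-complement boundaries, which are transparent.
So B is grammatical.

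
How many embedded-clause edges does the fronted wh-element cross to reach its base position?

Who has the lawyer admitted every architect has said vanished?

2

"who" is extracted from the subject of "vanished".
Boundaries crossed, outermost first: [Ø], [Ø] — 2 in total.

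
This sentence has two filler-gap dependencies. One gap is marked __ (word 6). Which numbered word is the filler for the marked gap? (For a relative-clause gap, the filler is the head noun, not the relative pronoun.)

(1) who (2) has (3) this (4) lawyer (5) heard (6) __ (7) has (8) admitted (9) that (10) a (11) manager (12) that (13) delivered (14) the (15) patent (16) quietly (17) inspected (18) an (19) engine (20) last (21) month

The marked gap is the subject of "admitted".
Its filler is the fronted wh-phrase "who", at word 1.
(The other dependency links word 11 to a gap after word 12.)

1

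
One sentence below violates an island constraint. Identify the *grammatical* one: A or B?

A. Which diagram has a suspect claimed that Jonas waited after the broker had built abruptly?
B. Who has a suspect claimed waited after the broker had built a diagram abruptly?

B

In A, the wh-phrase is extracted from inside an adjunct island (introduced by "after"), which blocks movement.
In B, the extraction path crosses only that-complement boundaries, which are transparent.
So B is grammatical.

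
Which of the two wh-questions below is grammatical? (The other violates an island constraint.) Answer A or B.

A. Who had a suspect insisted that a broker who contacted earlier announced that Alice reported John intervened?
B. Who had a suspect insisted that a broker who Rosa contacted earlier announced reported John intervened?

B

In A, the wh-phrase is extracted from inside a complex-NP island (relative clause) (introduced by "who"), which blocks movement.
In B, the extraction path crosses only that-complement boundaries, which are transparent.
So B is grammatical.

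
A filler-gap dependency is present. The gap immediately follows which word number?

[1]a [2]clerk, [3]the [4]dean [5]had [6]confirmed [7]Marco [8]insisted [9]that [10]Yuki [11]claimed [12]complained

11

The displaced element is "a clerk" (word 2).
It is linked across 3 clause boundaries (Ø → that → Ø).
It functions as the subject of "complained", so the gap sits immediately after word 11 ("claimed").
Base order: The dean had confirmed Marco insisted that Yuki claimed that a clerk complained.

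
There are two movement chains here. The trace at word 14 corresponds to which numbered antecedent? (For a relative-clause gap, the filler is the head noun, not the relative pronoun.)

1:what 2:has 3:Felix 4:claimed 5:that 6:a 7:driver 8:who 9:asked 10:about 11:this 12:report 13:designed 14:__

1

The marked gap is the direct object of "designed".
Its filler is the fronted wh-phrase "what", at word 1.
(The other dependency links word 7 to a gap after word 8.)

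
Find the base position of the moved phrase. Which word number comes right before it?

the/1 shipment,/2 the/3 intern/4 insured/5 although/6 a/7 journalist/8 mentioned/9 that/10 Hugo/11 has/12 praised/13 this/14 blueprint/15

5

The displaced element is "the shipment" (word 2).
It functions as the direct object of "insured", so the gap sits immediately after word 5 ("insured").
Base order: The intern insured the shipment although a journalist mentioned that Hugo has praised this blueprint.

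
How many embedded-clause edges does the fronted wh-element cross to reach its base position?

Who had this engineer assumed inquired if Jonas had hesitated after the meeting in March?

"who" is extracted from the subject of "inquired".
Boundaries crossed, outermost first: [Ø] — 1 in total.

1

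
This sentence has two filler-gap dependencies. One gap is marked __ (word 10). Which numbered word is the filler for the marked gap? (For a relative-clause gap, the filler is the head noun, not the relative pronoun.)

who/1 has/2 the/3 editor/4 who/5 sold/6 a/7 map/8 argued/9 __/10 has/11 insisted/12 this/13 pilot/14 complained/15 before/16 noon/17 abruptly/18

1

The marked gap is the subject of "insisted".
Its filler is the fronted wh-phrase "who", at word 1.
(The other dependency links word 4 to a gap after word 5.)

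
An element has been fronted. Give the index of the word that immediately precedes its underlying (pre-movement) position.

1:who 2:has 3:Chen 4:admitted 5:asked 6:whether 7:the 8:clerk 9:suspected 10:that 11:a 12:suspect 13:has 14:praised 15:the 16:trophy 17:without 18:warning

The displaced element is "who" (word 1).
It is linked across 1 clause boundary (Ø).
It functions as the subject of "asked", so the gap sits immediately after word 4 ("admitted").
Base order: Chen has admitted that who asked whether the clerk suspected that a suspect has praised the trophy without warning.

4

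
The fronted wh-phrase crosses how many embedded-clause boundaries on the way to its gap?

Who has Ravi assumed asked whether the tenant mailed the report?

"who" is extracted from the subject of "asked".
Boundaries crossed, outermost first: [Ø] — 1 in total.

1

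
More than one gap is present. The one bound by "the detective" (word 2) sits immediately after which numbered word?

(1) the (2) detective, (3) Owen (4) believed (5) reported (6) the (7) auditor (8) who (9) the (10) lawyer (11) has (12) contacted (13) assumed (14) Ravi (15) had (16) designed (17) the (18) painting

The displaced element is "the detective" (word 2).
It is linked across 1 clause boundary (Ø).
It functions as the subject of "reported", so the gap sits immediately after word 4 ("believed").
Base order: Owen believed the detective reported the auditor who the lawyer has contacted assumed Ravi had designed the painting.

4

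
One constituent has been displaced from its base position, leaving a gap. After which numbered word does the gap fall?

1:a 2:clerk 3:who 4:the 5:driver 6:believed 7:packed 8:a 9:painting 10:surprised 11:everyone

The displaced element is "a clerk" (word 2).
It is linked across 1 clause boundary (Ø).
It functions as the subject of "packed", so the gap sits immediately after word 6 ("believed").
Base order: The driver believed that a clerk packed a painting.

6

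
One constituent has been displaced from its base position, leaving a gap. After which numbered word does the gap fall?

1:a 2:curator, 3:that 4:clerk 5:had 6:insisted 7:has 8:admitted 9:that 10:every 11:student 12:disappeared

6

The displaced element is "a curator" (word 2).
It is linked across 1 clause boundary (Ø).
It functions as the subject of "admitted", so the gap sits immediately after word 6 ("insisted").
Base order: That clerk had insisted that a curator has admitted that every student disappeared.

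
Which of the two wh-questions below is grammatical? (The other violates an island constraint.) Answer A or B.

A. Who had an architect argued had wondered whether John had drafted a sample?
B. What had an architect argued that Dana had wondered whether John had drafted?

A

In B, the wh-phrase is extracted from inside a wh-island (introduced by "whether"), which blocks movement.
In A, the extraction path crosses only that-complement boundaries, which are transparent.
So A is grammatical.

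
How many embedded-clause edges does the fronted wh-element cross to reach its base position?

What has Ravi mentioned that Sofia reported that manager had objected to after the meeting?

"what" is extracted from the PP object of "objected".
Boundaries crossed, outermost first: [that], [Ø] — 2 in total.

2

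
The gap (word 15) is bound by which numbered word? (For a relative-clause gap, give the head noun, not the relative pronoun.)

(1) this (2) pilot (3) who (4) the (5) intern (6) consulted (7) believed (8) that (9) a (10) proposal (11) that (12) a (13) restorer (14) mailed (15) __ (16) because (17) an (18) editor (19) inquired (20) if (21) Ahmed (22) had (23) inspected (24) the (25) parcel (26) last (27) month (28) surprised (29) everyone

10

The gap at 15 is the object of "mailed", inside a relative clause.
The relative pronoun is "that" (word 11); it is bound by the head noun immediately before it.
Its filler is the head noun "proposal", at word 10.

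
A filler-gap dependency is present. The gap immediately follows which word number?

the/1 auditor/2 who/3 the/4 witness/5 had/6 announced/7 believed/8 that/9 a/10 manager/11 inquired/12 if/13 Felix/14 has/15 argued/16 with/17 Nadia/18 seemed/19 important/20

The displaced element is "the auditor" (word 2).
It is linked across 1 clause boundary (Ø).
It functions as the subject of "believed", so the gap sits immediately after word 7 ("announced").
Base order: The witness had announced that the auditor believed that a manager inquired if Felix has argued with Nadia.

7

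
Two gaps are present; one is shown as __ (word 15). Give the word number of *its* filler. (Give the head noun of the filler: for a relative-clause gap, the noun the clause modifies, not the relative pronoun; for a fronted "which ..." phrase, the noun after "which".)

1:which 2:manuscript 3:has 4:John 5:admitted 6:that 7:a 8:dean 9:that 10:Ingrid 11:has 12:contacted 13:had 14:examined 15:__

2

The marked gap is the direct object of "examined".
Its filler is the fronted wh-phrase "which manuscript", at word 2.
(The other dependency links word 8 to a gap after word 12.)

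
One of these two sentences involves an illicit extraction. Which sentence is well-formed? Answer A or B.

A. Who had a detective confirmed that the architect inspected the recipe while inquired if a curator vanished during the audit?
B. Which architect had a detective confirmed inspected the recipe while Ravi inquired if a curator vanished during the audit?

B

In A, the wh-phrase is extracted from inside an adjunct island (introduced by "while"), which blocks movement.
In B, the extraction path crosses only that-complement boundaries, which are transparent.
So B is grammatical.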